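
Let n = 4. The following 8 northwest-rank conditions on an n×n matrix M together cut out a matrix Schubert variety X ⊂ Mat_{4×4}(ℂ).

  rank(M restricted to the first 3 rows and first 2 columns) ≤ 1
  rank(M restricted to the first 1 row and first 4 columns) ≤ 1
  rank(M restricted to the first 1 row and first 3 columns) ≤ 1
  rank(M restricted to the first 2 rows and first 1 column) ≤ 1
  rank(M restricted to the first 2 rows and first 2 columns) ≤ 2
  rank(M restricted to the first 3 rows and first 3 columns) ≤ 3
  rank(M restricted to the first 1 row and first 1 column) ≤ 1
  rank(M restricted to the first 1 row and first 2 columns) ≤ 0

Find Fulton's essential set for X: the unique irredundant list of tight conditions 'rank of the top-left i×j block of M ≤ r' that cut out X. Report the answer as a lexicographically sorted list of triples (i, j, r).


Computing R[i][j] = min implied NW-rank bound (n=4, 8 conditions):

  0 | 0 | 1 | 1
  1 | 1 | 2 | 2
  1 | 1 | 2 | 3
  1 | 2 | 3 | 4

second differences of R give the permutation w = (3, 1, 4, 2).

D(w) has 3 cells with 2 SE-corners; essential set:

[(1, 2, 0), (3, 2, 1)]


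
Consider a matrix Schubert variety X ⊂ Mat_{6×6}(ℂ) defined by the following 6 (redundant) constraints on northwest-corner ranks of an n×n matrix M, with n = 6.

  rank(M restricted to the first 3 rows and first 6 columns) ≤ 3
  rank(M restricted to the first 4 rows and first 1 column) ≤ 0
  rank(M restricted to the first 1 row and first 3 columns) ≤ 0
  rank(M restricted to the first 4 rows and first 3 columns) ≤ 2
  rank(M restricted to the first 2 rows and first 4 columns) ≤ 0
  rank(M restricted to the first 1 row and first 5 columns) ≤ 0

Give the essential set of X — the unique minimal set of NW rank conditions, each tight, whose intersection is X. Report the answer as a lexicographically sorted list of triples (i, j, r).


Reconstructing r_w from the 6 given conditions:

  R[1]: 0 0 0 0 0 1
  R[2]: 0 0 0 0 1 2
  R[3]: 0 1 1 1 2 3
  R[4]: 0 1 2 2 3 4
  R[5]: 1 2 3 3 4 5
  R[6]: 1 2 3 4 5 6

the unique w with this rank table is (6, 5, 2, 3, 1, 4).

Rothe diagram D(w) (11 cells), 3 SE-corners (essential conditions):

[(1, 5, 0), (2, 4, 0), (4, 1, 0)]


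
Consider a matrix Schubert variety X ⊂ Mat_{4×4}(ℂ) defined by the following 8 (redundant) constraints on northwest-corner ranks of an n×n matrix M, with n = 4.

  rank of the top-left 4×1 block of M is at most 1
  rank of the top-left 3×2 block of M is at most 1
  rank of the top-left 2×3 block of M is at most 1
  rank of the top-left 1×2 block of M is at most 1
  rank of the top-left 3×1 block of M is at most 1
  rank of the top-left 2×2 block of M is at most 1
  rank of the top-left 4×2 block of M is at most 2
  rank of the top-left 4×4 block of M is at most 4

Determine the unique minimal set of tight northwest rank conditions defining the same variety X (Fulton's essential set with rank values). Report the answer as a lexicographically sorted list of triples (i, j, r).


Rank table r_w(4×4) implied by the 8 constraints:

  1 | 1 | 1 | 1
  1 | 1 | 1 | 2
  1 | 1 | 2 | 3
  1 | 2 | 3 | 4

the unique w with this rank table is (1, 4, 3, 2).

D(w) has 3 cells with 2 SE-corners; essential set:

[(2, 3, 1), (3, 2, 1)]


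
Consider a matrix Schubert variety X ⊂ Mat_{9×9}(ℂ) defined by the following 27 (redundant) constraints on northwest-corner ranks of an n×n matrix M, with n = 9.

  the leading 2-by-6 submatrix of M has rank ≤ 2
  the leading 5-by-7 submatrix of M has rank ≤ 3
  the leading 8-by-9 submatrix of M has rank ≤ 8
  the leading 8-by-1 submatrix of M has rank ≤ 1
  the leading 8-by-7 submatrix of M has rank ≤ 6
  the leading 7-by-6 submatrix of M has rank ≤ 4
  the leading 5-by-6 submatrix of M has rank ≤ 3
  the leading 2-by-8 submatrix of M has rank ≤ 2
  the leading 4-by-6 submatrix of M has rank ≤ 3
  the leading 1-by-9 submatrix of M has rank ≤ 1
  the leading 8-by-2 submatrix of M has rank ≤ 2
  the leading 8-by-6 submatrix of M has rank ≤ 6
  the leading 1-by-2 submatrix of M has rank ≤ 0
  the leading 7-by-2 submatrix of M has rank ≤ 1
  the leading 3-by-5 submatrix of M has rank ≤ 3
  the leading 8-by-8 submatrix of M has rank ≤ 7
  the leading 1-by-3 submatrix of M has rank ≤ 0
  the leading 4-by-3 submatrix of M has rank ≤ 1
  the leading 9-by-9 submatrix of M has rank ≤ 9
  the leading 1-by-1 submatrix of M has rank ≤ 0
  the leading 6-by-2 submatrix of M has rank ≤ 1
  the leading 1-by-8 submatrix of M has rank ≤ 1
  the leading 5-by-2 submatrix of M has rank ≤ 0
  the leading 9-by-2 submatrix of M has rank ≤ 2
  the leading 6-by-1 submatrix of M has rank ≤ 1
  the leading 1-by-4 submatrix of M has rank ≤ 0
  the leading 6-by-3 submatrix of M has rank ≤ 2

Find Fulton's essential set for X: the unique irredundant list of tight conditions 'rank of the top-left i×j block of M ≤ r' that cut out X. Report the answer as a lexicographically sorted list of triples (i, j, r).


The tightest implied rank at each (i,j), from the 27 conditions:

  0 | 0 | 0 | 0 | 1 | 1 | 1 | 1 | 1
  0 | 0 | 1 | 1 | 2 | 2 | 2 | 2 | 2
  0 | 0 | 1 | 2 | 3 | 3 | 3 | 3 | 3
  0 | 0 | 1 | 2 | 3 | 3 | 3 | 4 | 4
  0 | 0 | 1 | 2 | 3 | 3 | 3 | 4 | 5
  1 | 1 | 2 | 3 | 4 | 4 | 4 | 5 | 6
  1 | 1 | 2 | 3 | 4 | 4 | 5 | 6 | 7
  1 | 2 | 3 | 4 | 5 | 5 | 6 | 7 | 8
  1 | 2 | 3 | 4 | 5 | 6 | 7 | 8 | 9

reading off 1-entries of Δ²R: w = (5, 3, 4, 8, 9, 1, 7, 2, 6).

ℓ(w)=18; the 5 essential cells (i,j,r):

[(1, 4, 0), (5, 2, 0), (5, 7, 3), (7, 2, 1), (7, 6, 4)]


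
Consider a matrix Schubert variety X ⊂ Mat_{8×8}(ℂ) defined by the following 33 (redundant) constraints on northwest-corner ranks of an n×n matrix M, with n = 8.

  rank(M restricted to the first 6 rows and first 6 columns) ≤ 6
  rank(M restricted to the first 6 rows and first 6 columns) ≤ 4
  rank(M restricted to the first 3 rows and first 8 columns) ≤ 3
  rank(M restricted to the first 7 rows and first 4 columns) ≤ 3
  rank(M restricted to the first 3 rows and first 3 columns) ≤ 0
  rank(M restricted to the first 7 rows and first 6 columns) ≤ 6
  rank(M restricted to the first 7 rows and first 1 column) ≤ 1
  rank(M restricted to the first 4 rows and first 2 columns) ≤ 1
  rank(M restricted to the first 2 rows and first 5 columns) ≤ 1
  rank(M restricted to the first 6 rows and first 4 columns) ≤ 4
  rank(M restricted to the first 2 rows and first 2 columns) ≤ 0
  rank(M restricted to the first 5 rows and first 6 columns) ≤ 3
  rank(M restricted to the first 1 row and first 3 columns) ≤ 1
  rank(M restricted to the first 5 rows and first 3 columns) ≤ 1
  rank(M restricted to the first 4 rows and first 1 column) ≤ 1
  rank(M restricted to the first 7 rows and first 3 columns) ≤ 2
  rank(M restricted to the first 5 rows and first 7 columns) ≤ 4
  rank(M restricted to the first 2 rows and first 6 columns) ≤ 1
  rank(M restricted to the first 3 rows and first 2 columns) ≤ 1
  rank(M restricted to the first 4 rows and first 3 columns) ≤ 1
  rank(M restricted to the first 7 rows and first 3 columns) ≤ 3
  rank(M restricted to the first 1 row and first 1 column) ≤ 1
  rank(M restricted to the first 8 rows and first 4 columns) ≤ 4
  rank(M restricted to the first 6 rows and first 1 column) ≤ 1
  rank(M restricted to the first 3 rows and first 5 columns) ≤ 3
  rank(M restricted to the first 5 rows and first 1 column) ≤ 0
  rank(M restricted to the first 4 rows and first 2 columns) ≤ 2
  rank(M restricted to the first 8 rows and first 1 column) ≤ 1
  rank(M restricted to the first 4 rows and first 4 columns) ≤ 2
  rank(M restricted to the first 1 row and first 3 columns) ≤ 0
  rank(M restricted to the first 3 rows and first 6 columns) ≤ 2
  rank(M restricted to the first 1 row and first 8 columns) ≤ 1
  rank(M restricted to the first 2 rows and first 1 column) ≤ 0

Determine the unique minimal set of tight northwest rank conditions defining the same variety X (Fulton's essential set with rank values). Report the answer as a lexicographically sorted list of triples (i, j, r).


Propagating the 33 rank bounds to every northwest block:

  row 1: 0 | 0 | 0 | 1 | 1 | 1 | 1 | 1
  row 2: 0 | 0 | 0 | 1 | 1 | 1 | 2 | 2
  row 3: 0 | 0 | 0 | 1 | 2 | 2 | 3 | 3
  row 4: 0 | 1 | 1 | 2 | 3 | 3 | 4 | 4
  row 5: 0 | 1 | 1 | 2 | 3 | 3 | 4 | 5
  row 6: 1 | 2 | 2 | 3 | 4 | 4 | 5 | 6
  row 7: 1 | 2 | 2 | 3 | 4 | 5 | 6 | 7
  row 8: 1 | 2 | 3 | 4 | 5 | 6 | 7 | 8

reading off 1-entries of Δ²R: w = (4, 7, 5, 2, 8, 1, 6, 3).

Fulton essential set (6 of the 16 Rothe cells):

[(2, 6, 1), (3, 3, 0), (5, 1, 0), (5, 3, 1), (5, 6, 3), (7, 3, 2)]


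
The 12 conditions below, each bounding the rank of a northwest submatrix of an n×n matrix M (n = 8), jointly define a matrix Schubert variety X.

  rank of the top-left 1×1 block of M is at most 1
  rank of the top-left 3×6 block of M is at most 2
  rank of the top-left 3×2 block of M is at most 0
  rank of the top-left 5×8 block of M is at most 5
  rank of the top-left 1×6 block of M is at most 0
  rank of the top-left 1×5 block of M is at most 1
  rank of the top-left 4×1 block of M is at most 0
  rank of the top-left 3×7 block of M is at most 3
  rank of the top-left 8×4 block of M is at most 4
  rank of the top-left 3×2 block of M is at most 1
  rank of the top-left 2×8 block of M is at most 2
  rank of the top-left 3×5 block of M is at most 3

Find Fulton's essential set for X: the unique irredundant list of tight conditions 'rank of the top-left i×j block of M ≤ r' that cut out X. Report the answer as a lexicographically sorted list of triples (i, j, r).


Rank table r_w(8×8) implied by the 12 constraints:

  i=1: 0 | 0 | 0 | 0 | 0 | 0 | 1 | 1
  i=2: 0 | 0 | 1 | 1 | 1 | 1 | 2 | 2
  i=3: 0 | 0 | 1 | 2 | 2 | 2 | 3 | 3
  i=4: 0 | 1 | 2 | 3 | 3 | 3 | 4 | 4
  i=5: 1 | 2 | 3 | 4 | 4 | 4 | 5 | 5
  i=6: 1 | 2 | 3 | 4 | 5 | 5 | 6 | 6
  i=7: 1 | 2 | 3 | 4 | 5 | 6 | 7 | 7
  i=8: 1 | 2 | 3 | 4 | 5 | 6 | 7 | 8

second differences of R give the permutation w = (7, 3, 4, 2, 1, 5, 6, 8).

Rothe diagram D(w) (11 cells), 3 SE-corners (essential conditions):

[(1, 6, 0), (3, 2, 0), (4, 1, 0)]


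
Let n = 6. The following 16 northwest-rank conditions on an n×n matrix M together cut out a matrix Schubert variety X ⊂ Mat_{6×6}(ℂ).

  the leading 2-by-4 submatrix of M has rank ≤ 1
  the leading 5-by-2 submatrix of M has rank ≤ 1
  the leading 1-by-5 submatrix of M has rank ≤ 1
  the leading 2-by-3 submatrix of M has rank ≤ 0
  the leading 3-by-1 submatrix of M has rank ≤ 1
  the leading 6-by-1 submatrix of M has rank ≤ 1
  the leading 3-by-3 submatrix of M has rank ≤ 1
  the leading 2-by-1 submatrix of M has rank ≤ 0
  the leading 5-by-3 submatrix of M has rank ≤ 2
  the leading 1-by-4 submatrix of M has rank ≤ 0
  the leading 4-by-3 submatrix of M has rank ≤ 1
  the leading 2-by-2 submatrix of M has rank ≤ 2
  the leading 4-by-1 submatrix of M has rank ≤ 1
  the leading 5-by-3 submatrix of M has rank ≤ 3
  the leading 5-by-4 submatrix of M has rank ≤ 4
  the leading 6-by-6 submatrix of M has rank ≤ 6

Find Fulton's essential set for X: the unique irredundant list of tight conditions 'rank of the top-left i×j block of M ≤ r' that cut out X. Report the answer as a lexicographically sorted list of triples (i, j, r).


Rank table r_w(6×6) implied by the 16 constraints:

  0  0  0  0  1  1
  0  0  0  1  2  2
  1  1  1  2  3  3
  1  1  1  2  3  4
  1  1  2  3  4  5
  1  2  3  4  5  6

reading off 1-entries of Δ²R: w = (5, 4, 1, 6, 3, 2).

D(w) has 10 cells with 4 SE-corners; essential set:

[(1, 4, 0), (2, 3, 0), (4, 3, 1), (5, 2, 1)]


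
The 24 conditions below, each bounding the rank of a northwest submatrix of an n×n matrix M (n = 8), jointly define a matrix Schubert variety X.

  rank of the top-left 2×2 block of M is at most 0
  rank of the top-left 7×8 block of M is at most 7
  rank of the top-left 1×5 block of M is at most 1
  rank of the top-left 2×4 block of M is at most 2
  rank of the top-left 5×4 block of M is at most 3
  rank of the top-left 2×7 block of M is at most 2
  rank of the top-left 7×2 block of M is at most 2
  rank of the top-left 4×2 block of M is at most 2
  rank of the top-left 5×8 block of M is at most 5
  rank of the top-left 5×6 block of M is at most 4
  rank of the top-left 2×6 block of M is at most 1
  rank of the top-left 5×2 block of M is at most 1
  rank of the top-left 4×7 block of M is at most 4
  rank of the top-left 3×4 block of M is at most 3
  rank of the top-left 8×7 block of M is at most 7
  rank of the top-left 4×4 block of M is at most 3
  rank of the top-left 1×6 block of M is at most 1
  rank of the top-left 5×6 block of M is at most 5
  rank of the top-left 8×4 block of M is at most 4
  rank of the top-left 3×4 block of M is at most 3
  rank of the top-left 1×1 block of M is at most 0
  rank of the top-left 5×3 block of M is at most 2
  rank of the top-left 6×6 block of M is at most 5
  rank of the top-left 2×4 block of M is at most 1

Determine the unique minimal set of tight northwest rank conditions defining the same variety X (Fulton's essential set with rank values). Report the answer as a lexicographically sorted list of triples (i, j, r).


Computing R[i][j] = min implied NW-rank bound (n=8, 24 conditions):

  R[1]: 0  0  1  1  1  1  1  1
  R[2]: 0  0  1  1  1  1  2  2
  R[3]: 1  1  2  2  2  2  3  3
  R[4]: 1  1  2  3  3  3  4  4
  R[5]: 1  1  2  3  4  4  5  5
  R[6]: 1  2  3  4  5  5  6  6
  R[7]: 1  2  3  4  5  6  7  7
  R[8]: 1  2  3  4  5  6  7  8

reading off 1-entries of Δ²R: w = (3, 7, 1, 4, 5, 2, 6, 8).

D(w) has 9 cells with 3 SE-corners; essential set:

[(2, 2, 0), (2, 6, 1), (5, 2, 1)]


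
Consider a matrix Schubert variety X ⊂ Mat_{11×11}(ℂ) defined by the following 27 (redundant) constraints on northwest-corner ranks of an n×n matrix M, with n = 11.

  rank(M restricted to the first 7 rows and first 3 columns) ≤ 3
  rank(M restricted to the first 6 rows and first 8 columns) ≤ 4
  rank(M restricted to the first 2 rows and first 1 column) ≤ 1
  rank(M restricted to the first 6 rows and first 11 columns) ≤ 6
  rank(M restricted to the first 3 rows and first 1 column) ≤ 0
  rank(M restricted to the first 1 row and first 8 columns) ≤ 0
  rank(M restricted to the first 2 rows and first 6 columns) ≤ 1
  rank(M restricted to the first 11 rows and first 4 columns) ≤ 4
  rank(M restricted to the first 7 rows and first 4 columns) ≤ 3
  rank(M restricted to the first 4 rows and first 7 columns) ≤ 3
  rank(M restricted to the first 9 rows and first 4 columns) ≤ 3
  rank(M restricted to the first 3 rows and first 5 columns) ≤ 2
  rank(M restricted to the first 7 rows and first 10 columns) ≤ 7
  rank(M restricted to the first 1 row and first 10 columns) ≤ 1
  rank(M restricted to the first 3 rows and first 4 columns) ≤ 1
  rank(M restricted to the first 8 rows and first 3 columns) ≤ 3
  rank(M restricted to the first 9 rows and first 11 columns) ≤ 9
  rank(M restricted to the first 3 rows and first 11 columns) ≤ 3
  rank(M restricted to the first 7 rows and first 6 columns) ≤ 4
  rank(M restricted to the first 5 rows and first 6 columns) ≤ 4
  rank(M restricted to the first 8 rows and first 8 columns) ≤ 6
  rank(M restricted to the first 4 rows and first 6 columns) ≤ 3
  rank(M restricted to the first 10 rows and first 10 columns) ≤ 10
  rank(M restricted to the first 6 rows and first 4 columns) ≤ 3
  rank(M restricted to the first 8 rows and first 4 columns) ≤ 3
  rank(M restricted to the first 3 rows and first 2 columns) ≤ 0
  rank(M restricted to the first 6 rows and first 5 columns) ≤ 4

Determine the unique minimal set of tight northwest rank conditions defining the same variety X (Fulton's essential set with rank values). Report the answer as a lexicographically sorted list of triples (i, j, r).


Reconstructing r_w from the 27 given conditions:

  R[1]: 0 | 0 | 0 | 0 | 0 | 0 | 0 | 0 | 1 | 1 | 1
  R[2]: 0 | 0 | 1 | 1 | 1 | 1 | 1 | 1 | 2 | 2 | 2
  R[3]: 0 | 0 | 1 | 1 | 2 | 2 | 2 | 2 | 3 | 3 | 3
  R[4]: 1 | 1 | 2 | 2 | 3 | 3 | 3 | 3 | 4 | 4 | 4
  R[5]: 1 | 2 | 3 | 3 | 4 | 4 | 4 | 4 | 5 | 5 | 5
  R[6]: 1 | 2 | 3 | 3 | 4 | 4 | 4 | 4 | 5 | 6 | 6
  R[7]: 1 | 2 | 3 | 3 | 4 | 4 | 5 | 5 | 6 | 7 | 7
  R[8]: 1 | 2 | 3 | 3 | 4 | 5 | 6 | 6 | 7 | 8 | 8
  R[9]: 1 | 2 | 3 | 3 | 4 | 5 | 6 | 7 | 8 | 9 | 9
  R[10]: 1 | 2 | 3 | 4 | 5 | 6 | 7 | 8 | 9 | 10 | 10
  R[11]: 1 | 2 | 3 | 4 | 5 | 6 | 7 | 8 | 9 | 10 | 11

reading off 1-entries of Δ²R: w = (9, 3, 5, 1, 2, 10, 7, 6, 8, 4, 11).

6 SE-corners of the 21-cell Rothe diagram give Ess(w):

[(1, 8, 0), (3, 2, 0), (3, 4, 1), (6, 8, 4), (7, 6, 4), (9, 4, 3)]


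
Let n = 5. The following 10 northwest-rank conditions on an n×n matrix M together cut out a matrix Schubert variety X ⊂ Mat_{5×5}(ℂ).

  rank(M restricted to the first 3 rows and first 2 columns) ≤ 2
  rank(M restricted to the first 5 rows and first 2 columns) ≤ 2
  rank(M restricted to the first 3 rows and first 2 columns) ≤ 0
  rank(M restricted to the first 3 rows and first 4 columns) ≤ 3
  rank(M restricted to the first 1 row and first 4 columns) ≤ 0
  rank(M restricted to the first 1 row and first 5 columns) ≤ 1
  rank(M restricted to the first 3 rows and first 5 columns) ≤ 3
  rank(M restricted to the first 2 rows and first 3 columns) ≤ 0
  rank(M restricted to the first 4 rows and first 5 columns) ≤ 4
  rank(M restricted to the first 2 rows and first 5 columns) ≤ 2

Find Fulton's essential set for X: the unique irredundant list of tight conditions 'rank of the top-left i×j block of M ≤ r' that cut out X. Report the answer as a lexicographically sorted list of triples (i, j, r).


The tightest implied rank at each (i,j), from the 10 conditions:

  i=1: 0, 0, 0, 0, 1
  i=2: 0, 0, 0, 1, 2
  i=3: 0, 0, 1, 2, 3
  i=4: 1, 1, 2, 3, 4
  i=5: 1, 2, 3, 4, 5

the unique w with this rank table is (5, 4, 3, 1, 2).

Fulton essential set (3 of the 9 Rothe cells):

[(1, 4, 0), (2, 3, 0), (3, 2, 0)]


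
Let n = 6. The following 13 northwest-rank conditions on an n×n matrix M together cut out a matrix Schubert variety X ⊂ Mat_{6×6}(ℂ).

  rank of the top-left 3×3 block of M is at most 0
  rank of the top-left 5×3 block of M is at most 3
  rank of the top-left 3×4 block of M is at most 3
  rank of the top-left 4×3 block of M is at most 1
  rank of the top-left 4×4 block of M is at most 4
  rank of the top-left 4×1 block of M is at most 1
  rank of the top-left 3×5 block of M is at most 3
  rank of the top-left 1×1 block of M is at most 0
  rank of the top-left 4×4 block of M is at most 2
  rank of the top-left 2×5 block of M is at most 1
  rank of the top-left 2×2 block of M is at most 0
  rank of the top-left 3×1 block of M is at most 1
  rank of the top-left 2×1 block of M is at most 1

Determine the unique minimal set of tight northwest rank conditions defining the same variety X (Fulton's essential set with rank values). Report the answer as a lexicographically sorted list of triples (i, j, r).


Computing R[i][j] = min implied NW-rank bound (n=6, 13 conditions):

  0, 0, 0, 1, 1, 1
  0, 0, 0, 1, 1, 2
  0, 0, 0, 1, 2, 3
  1, 1, 1, 2, 3, 4
  1, 2, 2, 3, 4, 5
  1, 2, 3, 4, 5, 6

second differences of R give the permutation w = (4, 6, 5, 1, 2, 3).

Rothe diagram D(w) (10 cells), 2 SE-corners (essential conditions):

[(2, 5, 1), (3, 3, 0)]


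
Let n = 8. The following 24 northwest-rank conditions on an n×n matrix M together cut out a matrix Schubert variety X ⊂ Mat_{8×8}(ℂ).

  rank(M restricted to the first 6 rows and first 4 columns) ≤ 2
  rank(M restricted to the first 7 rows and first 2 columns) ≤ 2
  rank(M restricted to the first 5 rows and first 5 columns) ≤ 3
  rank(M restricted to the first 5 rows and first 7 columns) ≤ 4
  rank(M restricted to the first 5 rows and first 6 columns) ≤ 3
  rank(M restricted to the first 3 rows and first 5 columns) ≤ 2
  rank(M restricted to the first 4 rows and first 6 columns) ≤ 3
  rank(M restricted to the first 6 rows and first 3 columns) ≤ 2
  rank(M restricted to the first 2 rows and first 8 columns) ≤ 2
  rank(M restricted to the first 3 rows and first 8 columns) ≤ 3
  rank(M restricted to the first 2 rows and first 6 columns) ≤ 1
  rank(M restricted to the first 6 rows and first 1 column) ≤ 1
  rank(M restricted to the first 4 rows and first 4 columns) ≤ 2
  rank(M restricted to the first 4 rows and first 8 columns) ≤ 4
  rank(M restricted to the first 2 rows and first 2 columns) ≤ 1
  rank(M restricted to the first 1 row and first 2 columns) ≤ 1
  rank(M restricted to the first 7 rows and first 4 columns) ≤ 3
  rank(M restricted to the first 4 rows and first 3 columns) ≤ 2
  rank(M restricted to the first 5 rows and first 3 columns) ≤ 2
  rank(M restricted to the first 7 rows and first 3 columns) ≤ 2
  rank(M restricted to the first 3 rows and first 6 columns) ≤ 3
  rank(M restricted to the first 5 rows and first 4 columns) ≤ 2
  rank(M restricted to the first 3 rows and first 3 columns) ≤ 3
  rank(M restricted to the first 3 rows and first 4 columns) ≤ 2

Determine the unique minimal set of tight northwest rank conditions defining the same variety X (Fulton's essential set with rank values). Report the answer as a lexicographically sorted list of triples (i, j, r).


Computing R[i][j] = min implied NW-rank bound (n=8, 24 conditions):

  i=1: 1 | 1 | 1 | 1 | 1 | 1 | 1 | 1
  i=2: 1 | 1 | 1 | 1 | 1 | 1 | 2 | 2
  i=3: 1 | 2 | 2 | 2 | 2 | 2 | 3 | 3
  i=4: 1 | 2 | 2 | 2 | 3 | 3 | 4 | 4
  i=5: 1 | 2 | 2 | 2 | 3 | 3 | 4 | 5
  i=6: 1 | 2 | 2 | 2 | 3 | 4 | 5 | 6
  i=7: 1 | 2 | 2 | 3 | 4 | 5 | 6 | 7
  i=8: 1 | 2 | 3 | 4 | 5 | 6 | 7 | 8

giving w = (1, 7, 2, 5, 8, 6, 4, 3) via Δ²R.

ℓ(w)=13; the 4 essential cells (i,j,r):

[(2, 6, 1), (5, 6, 3), (6, 4, 2), (7, 3, 2)]


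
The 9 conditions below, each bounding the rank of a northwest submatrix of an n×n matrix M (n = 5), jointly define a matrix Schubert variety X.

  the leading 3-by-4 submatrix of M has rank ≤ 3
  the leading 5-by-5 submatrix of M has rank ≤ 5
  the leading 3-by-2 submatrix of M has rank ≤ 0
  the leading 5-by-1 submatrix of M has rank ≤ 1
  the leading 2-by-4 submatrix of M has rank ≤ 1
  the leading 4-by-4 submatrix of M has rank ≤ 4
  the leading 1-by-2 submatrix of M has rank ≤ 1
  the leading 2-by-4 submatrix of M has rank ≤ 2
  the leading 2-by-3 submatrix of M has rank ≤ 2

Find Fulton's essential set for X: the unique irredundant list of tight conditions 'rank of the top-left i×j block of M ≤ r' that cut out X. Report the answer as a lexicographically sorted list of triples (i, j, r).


Recovering R(i,j) via the rank-extension bound from the 9 conditions:

  i=1: 0, 0, 1, 1, 1
  i=2: 0, 0, 1, 1, 2
  i=3: 0, 0, 1, 2, 3
  i=4: 1, 1, 2, 3, 4
  i=5: 1, 2, 3, 4, 5

so w = (3, 5, 4, 1, 2).

ℓ(w)=7; the 2 essential cells (i,j,r):

[(2, 4, 1), (3, 2, 0)]


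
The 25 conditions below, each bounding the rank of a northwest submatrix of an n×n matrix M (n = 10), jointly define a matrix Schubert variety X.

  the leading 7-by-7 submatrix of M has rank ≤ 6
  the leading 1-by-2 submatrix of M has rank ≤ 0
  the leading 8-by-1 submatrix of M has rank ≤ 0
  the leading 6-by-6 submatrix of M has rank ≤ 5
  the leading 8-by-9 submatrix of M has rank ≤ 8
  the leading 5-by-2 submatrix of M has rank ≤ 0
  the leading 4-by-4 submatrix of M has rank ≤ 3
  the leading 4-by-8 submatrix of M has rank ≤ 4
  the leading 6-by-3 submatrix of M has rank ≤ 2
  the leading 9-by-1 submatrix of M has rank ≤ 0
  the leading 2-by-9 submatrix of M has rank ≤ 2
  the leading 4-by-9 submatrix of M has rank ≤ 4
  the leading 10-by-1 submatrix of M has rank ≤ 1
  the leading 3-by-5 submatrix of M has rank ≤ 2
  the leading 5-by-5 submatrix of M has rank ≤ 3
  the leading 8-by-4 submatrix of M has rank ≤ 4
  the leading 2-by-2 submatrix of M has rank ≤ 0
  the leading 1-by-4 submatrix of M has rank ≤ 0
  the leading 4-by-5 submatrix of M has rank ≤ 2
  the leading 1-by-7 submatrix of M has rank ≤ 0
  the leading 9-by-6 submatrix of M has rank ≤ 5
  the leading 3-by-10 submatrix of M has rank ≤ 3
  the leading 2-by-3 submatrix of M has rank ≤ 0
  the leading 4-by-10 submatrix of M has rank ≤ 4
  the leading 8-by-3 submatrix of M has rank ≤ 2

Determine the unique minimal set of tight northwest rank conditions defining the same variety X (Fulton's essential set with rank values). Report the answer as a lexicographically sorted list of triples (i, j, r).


Computing R[i][j] = min implied NW-rank bound (n=10, 25 conditions):

  R[1]: 0, 0, 0, 0, 0, 0, 0, 1, 1, 1
  R[2]: 0, 0, 0, 1, 1, 1, 1, 2, 2, 2
  R[3]: 0, 0, 1, 2, 2, 2, 2, 3, 3, 3
  R[4]: 0, 0, 1, 2, 2, 3, 3, 4, 4, 4
  R[5]: 0, 0, 1, 2, 3, 4, 4, 5, 5, 5
  R[6]: 0, 1, 2, 3, 4, 5, 5, 6, 6, 6
  R[7]: 0, 1, 2, 3, 4, 5, 6, 7, 7, 7
  R[8]: 0, 1, 2, 3, 4, 5, 6, 7, 8, 8
  R[9]: 0, 1, 2, 3, 4, 5, 6, 7, 8, 9
  R[10]: 1, 2, 3, 4, 5, 6, 7, 8, 9, 10

second differences of R give the permutation w = (8, 4, 3, 6, 5, 2, 7, 9, 10, 1).

D(w) has 21 cells with 5 SE-corners; essential set:

[(1, 7, 0), (2, 3, 0), (4, 5, 2), (5, 2, 0), (9, 1, 0)]


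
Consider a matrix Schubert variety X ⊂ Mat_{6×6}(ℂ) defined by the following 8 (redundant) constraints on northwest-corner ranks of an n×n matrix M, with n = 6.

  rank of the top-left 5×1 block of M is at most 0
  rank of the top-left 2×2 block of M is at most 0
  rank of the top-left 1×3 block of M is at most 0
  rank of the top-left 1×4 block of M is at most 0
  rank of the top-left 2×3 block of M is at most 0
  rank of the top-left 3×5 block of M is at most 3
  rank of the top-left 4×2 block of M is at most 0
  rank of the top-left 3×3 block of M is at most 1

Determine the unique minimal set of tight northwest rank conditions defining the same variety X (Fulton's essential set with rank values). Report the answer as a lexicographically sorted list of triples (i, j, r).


Computing R[i][j] = min implied NW-rank bound (n=6, 8 conditions):

  i=1: 0 | 0 | 0 | 0 | 1 | 1
  i=2: 0 | 0 | 0 | 1 | 2 | 2
  i=3: 0 | 0 | 1 | 2 | 3 | 3
  i=4: 0 | 0 | 1 | 2 | 3 | 4
  i=5: 0 | 1 | 2 | 3 | 4 | 5
  i=6: 1 | 2 | 3 | 4 | 5 | 6

reading off 1-entries of Δ²R: w = (5, 4, 3, 6, 2, 1).

Fulton essential set (4 of the 12 Rothe cells):

[(1, 4, 0), (2, 3, 0), (4, 2, 0), (5, 1, 0)]


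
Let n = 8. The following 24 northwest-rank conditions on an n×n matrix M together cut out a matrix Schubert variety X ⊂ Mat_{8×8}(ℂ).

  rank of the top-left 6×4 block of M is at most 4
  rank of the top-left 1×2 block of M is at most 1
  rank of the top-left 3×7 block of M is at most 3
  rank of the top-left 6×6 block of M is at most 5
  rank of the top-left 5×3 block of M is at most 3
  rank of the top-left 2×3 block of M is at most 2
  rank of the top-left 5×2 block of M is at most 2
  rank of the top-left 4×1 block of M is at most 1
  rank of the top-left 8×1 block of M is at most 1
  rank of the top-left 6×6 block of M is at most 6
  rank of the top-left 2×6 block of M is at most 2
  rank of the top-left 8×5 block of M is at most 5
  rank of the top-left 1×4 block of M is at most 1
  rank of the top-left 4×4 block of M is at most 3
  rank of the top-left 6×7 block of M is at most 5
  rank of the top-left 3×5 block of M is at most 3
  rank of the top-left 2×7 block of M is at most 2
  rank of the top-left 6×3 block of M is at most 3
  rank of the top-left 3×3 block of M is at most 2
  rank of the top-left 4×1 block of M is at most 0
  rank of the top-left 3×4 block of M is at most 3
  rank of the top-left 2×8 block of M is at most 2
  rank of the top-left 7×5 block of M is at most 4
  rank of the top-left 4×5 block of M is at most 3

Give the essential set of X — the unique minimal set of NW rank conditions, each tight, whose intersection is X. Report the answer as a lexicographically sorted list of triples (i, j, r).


The tightest implied rank at each (i,j), from the 24 conditions:

  i=1: 0 1 1 1 1 1 1 1
  i=2: 0 1 2 2 2 2 2 2
  i=3: 0 1 2 3 3 3 3 3
  i=4: 0 1 2 3 3 4 4 4
  i=5: 1 2 3 4 4 5 5 5
  i=6: 1 2 3 4 4 5 5 6
  i=7: 1 2 3 4 4 5 6 7
  i=8: 1 2 3 4 5 6 7 8

second differences of R give the permutation w = (2, 3, 4, 6, 1, 8, 7, 5).

ℓ(w)=8; the 4 essential cells (i,j,r):

[(4, 1, 0), (4, 5, 3), (6, 7, 5), (7, 5, 4)]


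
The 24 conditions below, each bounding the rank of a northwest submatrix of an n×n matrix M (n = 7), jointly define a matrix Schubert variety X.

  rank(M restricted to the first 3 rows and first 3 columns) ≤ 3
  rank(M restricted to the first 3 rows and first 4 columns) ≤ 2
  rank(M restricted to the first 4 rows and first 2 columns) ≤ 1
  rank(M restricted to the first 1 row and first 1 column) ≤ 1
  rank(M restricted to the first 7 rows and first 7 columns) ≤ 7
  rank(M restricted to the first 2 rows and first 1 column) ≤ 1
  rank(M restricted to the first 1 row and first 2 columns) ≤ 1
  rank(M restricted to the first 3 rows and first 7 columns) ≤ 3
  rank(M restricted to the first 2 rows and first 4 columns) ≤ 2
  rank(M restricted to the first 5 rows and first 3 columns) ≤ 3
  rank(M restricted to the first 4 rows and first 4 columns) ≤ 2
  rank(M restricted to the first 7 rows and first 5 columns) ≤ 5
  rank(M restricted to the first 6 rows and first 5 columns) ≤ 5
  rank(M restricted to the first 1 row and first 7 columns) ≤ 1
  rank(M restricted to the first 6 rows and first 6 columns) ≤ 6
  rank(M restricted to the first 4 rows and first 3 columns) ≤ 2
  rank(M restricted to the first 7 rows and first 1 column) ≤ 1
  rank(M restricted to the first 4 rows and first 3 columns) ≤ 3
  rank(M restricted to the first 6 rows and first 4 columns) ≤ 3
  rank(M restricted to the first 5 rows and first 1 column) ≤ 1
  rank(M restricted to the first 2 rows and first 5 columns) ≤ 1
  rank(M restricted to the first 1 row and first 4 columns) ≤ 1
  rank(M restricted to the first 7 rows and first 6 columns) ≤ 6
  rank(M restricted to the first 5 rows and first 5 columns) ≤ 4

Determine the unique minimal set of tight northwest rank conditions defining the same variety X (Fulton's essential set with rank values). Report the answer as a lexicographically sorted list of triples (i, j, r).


Reconstructing r_w from the 24 given conditions:

  R[1]: 1 1 1 1 1 1 1
  R[2]: 1 1 1 1 1 2 2
  R[3]: 1 1 2 2 2 3 3
  R[4]: 1 1 2 2 3 4 4
  R[5]: 1 2 3 3 4 5 5
  R[6]: 1 2 3 3 4 5 6
  R[7]: 1 2 3 4 5 6 7

giving w = (1, 6, 3, 5, 2, 7, 4) via Δ²R.

|D(w)|=8, |Ess(w)|=4:

[(2, 5, 1), (4, 2, 1), (4, 4, 2), (6, 4, 3)]


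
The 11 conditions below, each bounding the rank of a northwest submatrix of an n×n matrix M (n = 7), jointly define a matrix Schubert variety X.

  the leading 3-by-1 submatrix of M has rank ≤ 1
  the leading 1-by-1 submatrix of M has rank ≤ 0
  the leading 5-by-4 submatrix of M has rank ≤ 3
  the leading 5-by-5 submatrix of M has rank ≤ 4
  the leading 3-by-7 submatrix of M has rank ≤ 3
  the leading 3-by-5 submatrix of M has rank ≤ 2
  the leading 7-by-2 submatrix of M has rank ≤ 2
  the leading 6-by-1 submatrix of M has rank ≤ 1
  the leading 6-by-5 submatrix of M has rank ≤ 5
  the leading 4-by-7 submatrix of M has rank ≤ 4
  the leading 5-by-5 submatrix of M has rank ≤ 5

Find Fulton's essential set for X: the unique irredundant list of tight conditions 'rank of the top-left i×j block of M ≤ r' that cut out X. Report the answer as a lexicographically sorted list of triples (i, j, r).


The tightest implied rank at each (i,j), from the 11 conditions:

  i=1: 0 1 1 1 1 1 1
  i=2: 1 2 2 2 2 2 2
  i=3: 1 2 2 2 2 3 3
  i=4: 1 2 3 3 3 4 4
  i=5: 1 2 3 3 4 5 5
  i=6: 1 2 3 4 5 6 6
  i=7: 1 2 3 4 5 6 7

hence w(1..7) = (2, 1, 6, 3, 5, 4, 7).

Rothe diagram D(w) (5 cells), 3 SE-corners (essential conditions):

[(1, 1, 0), (3, 5, 2), (5, 4, 3)]


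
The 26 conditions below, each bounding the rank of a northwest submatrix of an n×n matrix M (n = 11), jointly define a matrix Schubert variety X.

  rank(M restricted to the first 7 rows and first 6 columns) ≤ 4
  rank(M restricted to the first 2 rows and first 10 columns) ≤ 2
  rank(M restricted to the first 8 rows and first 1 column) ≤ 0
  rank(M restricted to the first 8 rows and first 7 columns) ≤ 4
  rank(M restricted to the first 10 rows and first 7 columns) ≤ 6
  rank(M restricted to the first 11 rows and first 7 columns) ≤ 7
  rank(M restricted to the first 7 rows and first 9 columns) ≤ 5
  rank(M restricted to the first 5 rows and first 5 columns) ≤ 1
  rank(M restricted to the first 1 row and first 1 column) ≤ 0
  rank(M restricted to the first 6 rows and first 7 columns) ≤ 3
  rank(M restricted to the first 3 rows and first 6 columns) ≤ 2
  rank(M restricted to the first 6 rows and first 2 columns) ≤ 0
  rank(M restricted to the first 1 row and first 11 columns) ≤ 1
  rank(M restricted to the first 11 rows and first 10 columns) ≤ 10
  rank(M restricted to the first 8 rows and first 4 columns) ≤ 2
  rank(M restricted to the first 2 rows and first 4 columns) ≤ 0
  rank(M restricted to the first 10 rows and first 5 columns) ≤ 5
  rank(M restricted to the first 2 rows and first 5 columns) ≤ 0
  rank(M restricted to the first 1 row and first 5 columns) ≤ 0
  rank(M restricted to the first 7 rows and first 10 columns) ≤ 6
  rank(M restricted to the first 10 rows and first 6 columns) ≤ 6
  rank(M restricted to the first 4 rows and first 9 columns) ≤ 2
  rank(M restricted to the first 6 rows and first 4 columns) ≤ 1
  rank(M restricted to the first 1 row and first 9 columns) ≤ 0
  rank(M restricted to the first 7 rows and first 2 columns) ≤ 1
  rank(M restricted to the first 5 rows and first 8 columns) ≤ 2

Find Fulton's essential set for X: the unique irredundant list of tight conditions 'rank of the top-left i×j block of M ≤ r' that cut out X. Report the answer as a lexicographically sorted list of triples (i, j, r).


Computing R[i][j] = min implied NW-rank bound (n=11, 26 conditions):

  0  0  0  0  0  0  0  0  0  1  1
  0  0  0  0  0  1  1  1  1  2  2
  0  0  1  1  1  2  2  2  2  3  3
  0  0  1  1  1  2  2  2  2  3  4
  0  0  1  1  1  2  2  2  3  4  5
  0  0  1  1  2  3  3  3  4  5  6
  0  1  2  2  3  4  4  4  5  6  7
  0  1  2  2  3  4  4  5  6  7  8
  1  2  3  3  4  5  5  6  7  8  9
  1  2  3  4  5  6  6  7  8  9  10
  1  2  3  4  5  6  7  8  9  10  11

the unique w with this rank table is (10, 6, 3, 11, 9, 5, 2, 8, 1, 4, 7).

Rothe diagram D(w) (36 cells), 10 SE-corners (essential conditions):

[(1, 9, 0), (2, 5, 0), (4, 9, 2), (5, 5, 1), (5, 8, 2), (6, 2, 0), (6, 4, 1), (8, 1, 0), (8, 4, 2), (8, 7, 4)]


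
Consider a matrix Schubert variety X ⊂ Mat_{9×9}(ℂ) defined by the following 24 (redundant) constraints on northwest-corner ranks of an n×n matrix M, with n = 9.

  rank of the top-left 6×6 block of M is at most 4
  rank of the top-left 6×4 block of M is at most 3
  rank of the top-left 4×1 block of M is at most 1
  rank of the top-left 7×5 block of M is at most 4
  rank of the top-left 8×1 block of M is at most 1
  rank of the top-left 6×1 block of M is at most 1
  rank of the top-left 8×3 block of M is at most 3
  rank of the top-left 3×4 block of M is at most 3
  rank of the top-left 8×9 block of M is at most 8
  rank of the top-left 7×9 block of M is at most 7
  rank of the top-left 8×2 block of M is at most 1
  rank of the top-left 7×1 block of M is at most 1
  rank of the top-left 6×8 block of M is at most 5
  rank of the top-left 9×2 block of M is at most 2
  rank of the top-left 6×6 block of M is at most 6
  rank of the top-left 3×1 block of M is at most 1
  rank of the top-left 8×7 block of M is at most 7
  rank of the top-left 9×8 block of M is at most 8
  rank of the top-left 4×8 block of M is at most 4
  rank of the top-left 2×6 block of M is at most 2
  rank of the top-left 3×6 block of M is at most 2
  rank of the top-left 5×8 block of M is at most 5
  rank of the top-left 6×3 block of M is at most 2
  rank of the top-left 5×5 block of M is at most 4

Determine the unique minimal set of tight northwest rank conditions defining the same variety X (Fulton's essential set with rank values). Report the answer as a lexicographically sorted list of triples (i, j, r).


Reconstructing r_w from the 24 given conditions:

  1 | 1 | 1 | 1 | 1 | 1 | 1 | 1 | 1
  1 | 1 | 2 | 2 | 2 | 2 | 2 | 2 | 2
  1 | 1 | 2 | 2 | 2 | 2 | 3 | 3 | 3
  1 | 1 | 2 | 3 | 3 | 3 | 4 | 4 | 4
  1 | 1 | 2 | 3 | 4 | 4 | 5 | 5 | 5
  1 | 1 | 2 | 3 | 4 | 4 | 5 | 5 | 6
  1 | 1 | 2 | 3 | 4 | 5 | 6 | 6 | 7
  1 | 1 | 2 | 3 | 4 | 5 | 6 | 7 | 8
  1 | 2 | 3 | 4 | 5 | 6 | 7 | 8 | 9

second differences of R give the permutation w = (1, 3, 7, 4, 5, 9, 6, 8, 2).

Rothe diagram D(w) (12 cells), 4 SE-corners (essential conditions):

[(3, 6, 2), (6, 6, 4), (6, 8, 5), (8, 2, 1)]


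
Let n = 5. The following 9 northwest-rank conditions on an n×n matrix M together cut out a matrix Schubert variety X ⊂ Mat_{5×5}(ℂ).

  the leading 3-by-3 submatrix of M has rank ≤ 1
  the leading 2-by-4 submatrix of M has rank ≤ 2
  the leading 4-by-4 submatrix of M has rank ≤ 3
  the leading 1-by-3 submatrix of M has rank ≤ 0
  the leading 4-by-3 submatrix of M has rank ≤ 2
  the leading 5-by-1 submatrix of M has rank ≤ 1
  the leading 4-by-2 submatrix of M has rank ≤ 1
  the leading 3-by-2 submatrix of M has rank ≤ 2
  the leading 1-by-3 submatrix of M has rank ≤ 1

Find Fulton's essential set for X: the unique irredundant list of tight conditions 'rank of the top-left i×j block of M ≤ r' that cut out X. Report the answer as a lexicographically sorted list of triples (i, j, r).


The tightest implied rank at each (i,j), from the 9 conditions:

  i=1: 0 | 0 | 0 | 1 | 1
  i=2: 1 | 1 | 1 | 2 | 2
  i=3: 1 | 1 | 1 | 2 | 3
  i=4: 1 | 1 | 2 | 3 | 4
  i=5: 1 | 2 | 3 | 4 | 5

giving w = (4, 1, 5, 3, 2) via Δ²R.

D(w) has 6 cells with 3 SE-corners; essential set:

[(1, 3, 0), (3, 3, 1), (4, 2, 1)]


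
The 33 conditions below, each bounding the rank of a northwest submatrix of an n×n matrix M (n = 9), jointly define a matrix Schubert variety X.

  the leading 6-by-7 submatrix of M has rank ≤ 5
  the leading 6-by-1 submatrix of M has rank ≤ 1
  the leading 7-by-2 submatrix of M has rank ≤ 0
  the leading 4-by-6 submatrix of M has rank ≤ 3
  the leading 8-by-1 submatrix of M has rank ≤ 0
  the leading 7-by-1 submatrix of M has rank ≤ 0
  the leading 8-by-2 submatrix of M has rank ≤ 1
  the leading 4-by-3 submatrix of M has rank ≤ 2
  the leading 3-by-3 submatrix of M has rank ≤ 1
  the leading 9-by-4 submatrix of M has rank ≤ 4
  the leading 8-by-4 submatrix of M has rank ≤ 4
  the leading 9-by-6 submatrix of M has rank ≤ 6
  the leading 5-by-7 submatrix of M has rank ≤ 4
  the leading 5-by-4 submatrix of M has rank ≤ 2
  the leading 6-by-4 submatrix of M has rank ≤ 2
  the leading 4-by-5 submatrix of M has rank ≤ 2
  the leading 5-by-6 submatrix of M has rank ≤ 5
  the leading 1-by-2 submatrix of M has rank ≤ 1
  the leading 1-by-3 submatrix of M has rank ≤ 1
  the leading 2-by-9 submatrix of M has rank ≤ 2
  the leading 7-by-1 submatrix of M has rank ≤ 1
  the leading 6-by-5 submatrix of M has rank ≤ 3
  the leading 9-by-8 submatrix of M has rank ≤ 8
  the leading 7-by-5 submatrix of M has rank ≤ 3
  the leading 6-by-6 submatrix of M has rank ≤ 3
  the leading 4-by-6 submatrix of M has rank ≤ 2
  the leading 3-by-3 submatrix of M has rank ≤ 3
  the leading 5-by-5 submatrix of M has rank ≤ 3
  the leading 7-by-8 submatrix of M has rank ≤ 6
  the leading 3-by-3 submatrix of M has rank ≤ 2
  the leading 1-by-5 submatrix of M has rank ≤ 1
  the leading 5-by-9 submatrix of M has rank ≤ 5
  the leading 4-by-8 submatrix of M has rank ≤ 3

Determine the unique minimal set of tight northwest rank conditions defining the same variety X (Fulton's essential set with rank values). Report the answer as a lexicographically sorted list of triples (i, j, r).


Rank table r_w(9×9) implied by the 33 constraints:

  i=1: 0 0 1 1 1 1 1 1 1
  i=2: 0 0 1 2 2 2 2 2 2
  i=3: 0 0 1 2 2 2 3 3 3
  i=4: 0 0 1 2 2 2 3 3 4
  i=5: 0 0 1 2 3 3 4 4 5
  i=6: 0 0 1 2 3 3 4 5 6
  i=7: 0 0 1 2 3 4 5 6 7
  i=8: 0 1 2 3 4 5 6 7 8
  i=9: 1 2 3 4 5 6 7 8 9

reading off 1-entries of Δ²R: w = (3, 4, 7, 9, 5, 8, 6, 2, 1).

5 SE-corners of the 21-cell Rothe diagram give Ess(w):

[(4, 6, 2), (4, 8, 3), (6, 6, 3), (7, 2, 0), (8, 1, 0)]
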